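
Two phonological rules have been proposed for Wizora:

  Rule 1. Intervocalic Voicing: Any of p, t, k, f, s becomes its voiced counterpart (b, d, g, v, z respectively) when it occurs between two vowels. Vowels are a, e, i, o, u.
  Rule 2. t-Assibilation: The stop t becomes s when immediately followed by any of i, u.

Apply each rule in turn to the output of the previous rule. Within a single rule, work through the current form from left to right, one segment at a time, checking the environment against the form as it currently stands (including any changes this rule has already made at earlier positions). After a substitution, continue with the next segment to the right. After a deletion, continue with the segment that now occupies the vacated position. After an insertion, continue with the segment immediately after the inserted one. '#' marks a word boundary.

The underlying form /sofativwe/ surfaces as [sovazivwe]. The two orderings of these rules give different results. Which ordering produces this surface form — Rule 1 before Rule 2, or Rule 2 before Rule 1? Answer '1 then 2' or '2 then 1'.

Order 1 then 2:
  1 Intervocalic Voicing: [sofativwe] → [sovadivwe]
  2 t-Assibilation: no change — [sovadivwe]
  result: [sovadivwe]
Order 2 then 1:
  2 t-Assibilation: [sofativwe] → [sofasivwe]
  1 Intervocalic Voicing: [sofasivwe] → [sovazivwe]
  result: [sovazivwe]

2 then 1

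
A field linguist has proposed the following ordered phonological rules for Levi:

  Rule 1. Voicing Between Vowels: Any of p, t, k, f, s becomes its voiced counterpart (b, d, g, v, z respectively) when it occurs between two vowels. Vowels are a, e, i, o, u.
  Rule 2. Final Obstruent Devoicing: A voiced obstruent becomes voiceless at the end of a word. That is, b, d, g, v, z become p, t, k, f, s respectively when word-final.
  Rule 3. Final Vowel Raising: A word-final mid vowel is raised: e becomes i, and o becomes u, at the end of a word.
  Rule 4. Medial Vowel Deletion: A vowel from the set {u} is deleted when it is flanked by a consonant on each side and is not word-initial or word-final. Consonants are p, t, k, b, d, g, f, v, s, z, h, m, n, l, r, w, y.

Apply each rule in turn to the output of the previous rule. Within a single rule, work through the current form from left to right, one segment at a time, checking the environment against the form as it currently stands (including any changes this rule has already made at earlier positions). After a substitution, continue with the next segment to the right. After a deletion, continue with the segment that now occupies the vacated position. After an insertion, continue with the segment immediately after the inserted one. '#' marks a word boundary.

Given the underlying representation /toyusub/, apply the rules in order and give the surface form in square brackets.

[toyzp]

Rule 1 Voicing Between Vowels: [toyusub] → [toyuzub]
Rule 2 Final Obstruent Devoicing: [toyuzub] → [toyuzup]
Rule 3 Final Vowel Raising: no change — [toyuzup]
Rule 4 Medial Vowel Deletion: [toyuzup] → [toyzp]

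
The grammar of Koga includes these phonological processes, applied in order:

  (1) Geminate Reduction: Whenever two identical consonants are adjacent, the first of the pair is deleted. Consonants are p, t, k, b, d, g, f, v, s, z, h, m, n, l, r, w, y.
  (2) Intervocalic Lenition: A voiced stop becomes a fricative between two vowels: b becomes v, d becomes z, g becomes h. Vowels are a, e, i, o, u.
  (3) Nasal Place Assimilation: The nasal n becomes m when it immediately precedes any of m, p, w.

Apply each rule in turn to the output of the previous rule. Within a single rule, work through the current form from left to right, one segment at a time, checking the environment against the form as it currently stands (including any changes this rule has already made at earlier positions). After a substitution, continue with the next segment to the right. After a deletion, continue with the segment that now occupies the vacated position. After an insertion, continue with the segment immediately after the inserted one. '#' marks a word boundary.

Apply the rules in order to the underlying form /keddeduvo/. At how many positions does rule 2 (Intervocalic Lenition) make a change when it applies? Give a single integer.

(1) Geminate Reduction: [keddeduvo] → [kededuvo]
(2) Intervocalic Lenition: [kededuvo] → [kezezuvo]
(3) Nasal Place Assimilation: no change — [kezezuvo]
Rule 2 changed 2 position(s).

2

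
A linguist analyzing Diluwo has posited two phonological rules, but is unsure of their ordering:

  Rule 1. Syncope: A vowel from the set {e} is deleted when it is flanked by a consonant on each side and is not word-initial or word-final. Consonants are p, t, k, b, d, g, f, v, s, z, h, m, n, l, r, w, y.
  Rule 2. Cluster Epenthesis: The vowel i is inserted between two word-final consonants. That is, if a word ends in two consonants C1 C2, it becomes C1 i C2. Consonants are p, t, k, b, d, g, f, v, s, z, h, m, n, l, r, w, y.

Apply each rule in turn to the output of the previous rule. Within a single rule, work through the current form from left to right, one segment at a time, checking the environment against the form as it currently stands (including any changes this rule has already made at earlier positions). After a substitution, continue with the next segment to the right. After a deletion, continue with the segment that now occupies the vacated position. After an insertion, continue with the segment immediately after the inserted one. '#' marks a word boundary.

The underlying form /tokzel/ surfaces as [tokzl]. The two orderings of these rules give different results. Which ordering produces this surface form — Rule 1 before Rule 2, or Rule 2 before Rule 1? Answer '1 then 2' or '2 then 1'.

2 then 1

Order 1 then 2:
  1 Syncope: [tokzel] → [tokzl]
  2 Cluster Epenthesis: [tokzl] → [tokzil]
  result: [tokzil]
Order 2 then 1:
  2 Cluster Epenthesis: no change — [tokzel]
  1 Syncope: [tokzel] → [tokzl]
  result: [tokzl]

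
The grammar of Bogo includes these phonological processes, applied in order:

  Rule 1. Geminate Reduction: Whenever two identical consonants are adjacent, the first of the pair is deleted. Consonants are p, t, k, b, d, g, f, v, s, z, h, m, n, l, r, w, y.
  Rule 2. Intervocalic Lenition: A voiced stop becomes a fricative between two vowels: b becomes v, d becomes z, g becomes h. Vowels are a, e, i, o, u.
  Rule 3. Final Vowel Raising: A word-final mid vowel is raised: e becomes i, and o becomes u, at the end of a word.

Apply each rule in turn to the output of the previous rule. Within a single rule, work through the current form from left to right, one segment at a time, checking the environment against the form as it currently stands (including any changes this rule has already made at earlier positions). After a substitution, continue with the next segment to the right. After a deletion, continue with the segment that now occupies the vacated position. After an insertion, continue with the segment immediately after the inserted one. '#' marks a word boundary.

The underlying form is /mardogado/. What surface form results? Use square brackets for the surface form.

Rule 1 Geminate Reduction: no change — [mardogado]
Rule 2 Intervocalic Lenition: [mardogado] → [mardohazo]
Rule 3 Final Vowel Raising: [mardohazo] → [mardohazu]

[mardohazu]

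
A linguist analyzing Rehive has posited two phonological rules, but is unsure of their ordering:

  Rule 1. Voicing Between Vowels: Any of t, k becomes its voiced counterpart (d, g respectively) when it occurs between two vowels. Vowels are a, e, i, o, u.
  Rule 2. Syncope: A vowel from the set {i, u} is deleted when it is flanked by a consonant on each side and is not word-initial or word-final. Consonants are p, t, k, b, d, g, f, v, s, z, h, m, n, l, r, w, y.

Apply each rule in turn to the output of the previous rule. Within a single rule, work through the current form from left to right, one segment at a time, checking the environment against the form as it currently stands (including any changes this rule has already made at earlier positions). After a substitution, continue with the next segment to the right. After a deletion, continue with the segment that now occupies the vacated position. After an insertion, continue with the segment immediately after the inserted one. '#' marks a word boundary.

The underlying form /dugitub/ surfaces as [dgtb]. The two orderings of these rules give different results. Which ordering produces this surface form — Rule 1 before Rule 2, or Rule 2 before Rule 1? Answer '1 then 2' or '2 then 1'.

2 then 1

Order 1 then 2:
  1 Voicing Between Vowels: [dugitub] → [dugidub]
  2 Syncope: [dugidub] → [dgdb]
  result: [dgdb]
Order 2 then 1:
  2 Syncope: [dugitub] → [dgtb]
  1 Voicing Between Vowels: no change — [dgtb]
  result: [dgtb]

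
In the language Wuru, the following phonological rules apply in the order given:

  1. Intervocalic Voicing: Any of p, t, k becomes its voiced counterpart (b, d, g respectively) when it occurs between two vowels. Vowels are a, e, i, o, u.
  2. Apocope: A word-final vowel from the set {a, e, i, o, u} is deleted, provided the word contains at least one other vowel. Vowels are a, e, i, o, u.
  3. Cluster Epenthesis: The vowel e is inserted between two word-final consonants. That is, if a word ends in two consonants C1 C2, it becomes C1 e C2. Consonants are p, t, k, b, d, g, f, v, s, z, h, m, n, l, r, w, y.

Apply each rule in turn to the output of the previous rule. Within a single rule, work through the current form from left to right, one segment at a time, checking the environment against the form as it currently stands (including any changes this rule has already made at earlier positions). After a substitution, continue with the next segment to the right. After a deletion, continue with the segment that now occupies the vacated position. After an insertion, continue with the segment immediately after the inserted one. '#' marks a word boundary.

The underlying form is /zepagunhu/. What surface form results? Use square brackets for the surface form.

[zebaguneh]

1 Intervocalic Voicing: [zepagunhu] → [zebagunhu]
2 Apocope: [zebagunhu] → [zebagunh]
3 Cluster Epenthesis: [zebagunh] → [zebaguneh]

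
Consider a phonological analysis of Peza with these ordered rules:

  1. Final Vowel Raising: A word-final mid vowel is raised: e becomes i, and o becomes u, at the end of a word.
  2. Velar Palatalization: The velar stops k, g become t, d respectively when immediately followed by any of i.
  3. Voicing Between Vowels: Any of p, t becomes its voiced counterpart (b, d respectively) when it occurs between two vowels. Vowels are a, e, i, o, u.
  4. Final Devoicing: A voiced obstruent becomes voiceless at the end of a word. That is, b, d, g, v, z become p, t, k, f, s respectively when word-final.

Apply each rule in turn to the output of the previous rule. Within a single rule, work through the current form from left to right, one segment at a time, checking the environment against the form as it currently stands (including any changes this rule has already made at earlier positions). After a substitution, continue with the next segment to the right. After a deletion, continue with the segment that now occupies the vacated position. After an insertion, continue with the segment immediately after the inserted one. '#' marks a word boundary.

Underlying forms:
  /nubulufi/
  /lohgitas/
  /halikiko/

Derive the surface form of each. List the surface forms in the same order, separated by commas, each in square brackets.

[nubulufi], [lohdidas], [halidiku]

/nubulufi/:
  1 Final Vowel Raising: no change — [nubulufi]
  2 Velar Palatalization: no change — [nubulufi]
  3 Voicing Between Vowels: no change — [nubulufi]
  4 Final Devoicing: no change — [nubulufi]
/lohgitas/:
  1 Final Vowel Raising: no change — [lohgitas]
  2 Velar Palatalization: [lohgitas] → [lohditas]
  3 Voicing Between Vowels: [lohditas] → [lohdidas]
  4 Final Devoicing: no change — [lohdidas]
/halikiko/:
  1 Final Vowel Raising: [halikiko] → [halikiku]
  2 Velar Palatalization: [halikiku] → [halitiku]
  3 Voicing Between Vowels: [halitiku] → [halidiku]
  4 Final Devoicing: no change — [halidiku]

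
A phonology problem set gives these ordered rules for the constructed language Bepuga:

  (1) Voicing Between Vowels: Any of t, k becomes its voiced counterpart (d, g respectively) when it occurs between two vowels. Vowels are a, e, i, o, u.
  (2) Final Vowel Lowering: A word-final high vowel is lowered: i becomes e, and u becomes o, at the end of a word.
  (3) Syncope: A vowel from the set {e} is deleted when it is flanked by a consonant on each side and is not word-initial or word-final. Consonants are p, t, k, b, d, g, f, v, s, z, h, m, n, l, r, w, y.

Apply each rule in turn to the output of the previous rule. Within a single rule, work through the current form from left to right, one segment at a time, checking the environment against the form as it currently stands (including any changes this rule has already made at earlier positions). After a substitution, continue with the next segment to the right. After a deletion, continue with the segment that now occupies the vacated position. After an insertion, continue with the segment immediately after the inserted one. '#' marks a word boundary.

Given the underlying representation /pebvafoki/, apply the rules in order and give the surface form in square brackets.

[pbvafoge]

(1) Voicing Between Vowels: [pebvafoki] → [pebvafogi]
(2) Final Vowel Lowering: [pebvafogi] → [pebvafoge]
(3) Syncope: [pebvafoge] → [pbvafoge]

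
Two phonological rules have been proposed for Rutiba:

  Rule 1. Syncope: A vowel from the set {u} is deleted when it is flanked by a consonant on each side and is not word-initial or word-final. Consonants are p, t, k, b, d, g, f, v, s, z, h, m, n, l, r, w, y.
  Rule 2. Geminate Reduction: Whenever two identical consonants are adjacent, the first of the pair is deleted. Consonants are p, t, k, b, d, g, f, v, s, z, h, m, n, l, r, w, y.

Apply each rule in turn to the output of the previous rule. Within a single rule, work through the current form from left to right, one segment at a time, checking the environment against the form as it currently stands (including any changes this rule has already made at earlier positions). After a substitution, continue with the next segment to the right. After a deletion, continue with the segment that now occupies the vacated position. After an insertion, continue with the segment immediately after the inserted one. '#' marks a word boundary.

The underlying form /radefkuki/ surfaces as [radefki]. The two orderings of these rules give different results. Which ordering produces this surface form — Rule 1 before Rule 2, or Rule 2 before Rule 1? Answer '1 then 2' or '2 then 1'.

1 then 2

Order 1 then 2:
  1 Syncope: [radefkuki] → [radefkki]
  2 Geminate Reduction: [radefkki] → [radefki]
  result: [radefki]
Order 2 then 1:
  2 Geminate Reduction: no change — [radefkuki]
  1 Syncope: [radefkuki] → [radefkki]
  result: [radefkki]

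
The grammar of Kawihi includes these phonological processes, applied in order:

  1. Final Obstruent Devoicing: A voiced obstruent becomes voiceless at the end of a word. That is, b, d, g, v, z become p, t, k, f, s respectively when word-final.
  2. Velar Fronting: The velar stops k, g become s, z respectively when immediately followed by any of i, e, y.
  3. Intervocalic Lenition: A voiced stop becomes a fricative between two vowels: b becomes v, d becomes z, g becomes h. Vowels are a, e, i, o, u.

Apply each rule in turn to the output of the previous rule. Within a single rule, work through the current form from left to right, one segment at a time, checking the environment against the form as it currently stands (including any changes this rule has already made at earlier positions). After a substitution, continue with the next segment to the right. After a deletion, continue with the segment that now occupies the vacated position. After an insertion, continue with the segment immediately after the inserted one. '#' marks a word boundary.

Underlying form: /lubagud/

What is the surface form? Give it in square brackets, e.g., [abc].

1 Final Obstruent Devoicing: [lubagud] → [lubagut]
2 Velar Fronting: no change — [lubagut]
3 Intervocalic Lenition: [lubagut] → [luvahut]

[luvahut]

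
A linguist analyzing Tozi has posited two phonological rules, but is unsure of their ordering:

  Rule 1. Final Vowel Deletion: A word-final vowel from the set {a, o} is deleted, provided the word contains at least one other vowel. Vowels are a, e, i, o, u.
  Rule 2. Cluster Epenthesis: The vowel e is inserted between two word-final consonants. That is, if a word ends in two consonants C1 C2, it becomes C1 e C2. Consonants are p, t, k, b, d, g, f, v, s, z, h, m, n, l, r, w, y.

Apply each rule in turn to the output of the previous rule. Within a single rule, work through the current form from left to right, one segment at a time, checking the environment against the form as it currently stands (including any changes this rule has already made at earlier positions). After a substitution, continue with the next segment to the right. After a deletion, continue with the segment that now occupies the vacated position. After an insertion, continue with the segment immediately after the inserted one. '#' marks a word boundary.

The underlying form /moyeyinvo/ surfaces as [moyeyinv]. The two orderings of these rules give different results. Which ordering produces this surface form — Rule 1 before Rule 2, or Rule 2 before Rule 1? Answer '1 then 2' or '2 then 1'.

Order 1 then 2:
  1 Final Vowel Deletion: [moyeyinvo] → [moyeyinv]
  2 Cluster Epenthesis: [moyeyinv] → [moyeyinev]
  result: [moyeyinev]
Order 2 then 1:
  2 Cluster Epenthesis: no change — [moyeyinvo]
  1 Final Vowel Deletion: [moyeyinvo] → [moyeyinv]
  result: [moyeyinv]

2 then 1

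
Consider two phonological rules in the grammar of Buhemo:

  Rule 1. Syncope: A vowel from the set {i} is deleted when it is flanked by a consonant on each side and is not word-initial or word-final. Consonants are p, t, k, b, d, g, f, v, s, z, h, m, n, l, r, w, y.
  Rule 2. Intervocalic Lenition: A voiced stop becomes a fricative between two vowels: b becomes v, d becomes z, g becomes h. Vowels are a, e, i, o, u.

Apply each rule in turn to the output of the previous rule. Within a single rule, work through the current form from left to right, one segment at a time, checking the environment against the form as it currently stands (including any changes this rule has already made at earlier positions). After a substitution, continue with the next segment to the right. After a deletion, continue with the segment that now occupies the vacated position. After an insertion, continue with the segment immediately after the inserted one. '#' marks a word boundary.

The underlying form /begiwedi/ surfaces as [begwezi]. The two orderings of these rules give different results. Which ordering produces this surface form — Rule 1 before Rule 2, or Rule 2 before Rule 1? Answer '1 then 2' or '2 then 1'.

Order 1 then 2:
  1 Syncope: [begiwedi] → [begwedi]
  2 Intervocalic Lenition: [begwedi] → [begwezi]
  result: [begwezi]
Order 2 then 1:
  2 Intervocalic Lenition: [begiwedi] → [behiwezi]
  1 Syncope: [behiwezi] → [behwezi]
  result: [behwezi]

1 then 2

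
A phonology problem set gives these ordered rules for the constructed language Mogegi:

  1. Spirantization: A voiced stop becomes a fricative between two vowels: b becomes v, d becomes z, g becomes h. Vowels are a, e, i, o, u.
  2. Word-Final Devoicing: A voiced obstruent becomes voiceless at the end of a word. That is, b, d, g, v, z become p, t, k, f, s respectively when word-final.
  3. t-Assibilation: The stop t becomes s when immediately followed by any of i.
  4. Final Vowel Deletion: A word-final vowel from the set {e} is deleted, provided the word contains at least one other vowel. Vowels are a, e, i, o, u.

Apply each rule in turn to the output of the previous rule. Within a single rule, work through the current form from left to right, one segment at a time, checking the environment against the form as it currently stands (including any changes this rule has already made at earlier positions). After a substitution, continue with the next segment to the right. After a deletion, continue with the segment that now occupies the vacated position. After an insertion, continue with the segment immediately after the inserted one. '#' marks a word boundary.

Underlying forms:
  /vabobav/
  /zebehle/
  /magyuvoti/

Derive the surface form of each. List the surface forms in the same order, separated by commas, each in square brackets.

/vabobav/:
  1 Spirantization: [vabobav] → [vavovav]
  2 Word-Final Devoicing: [vavovav] → [vavovaf]
  3 t-Assibilation: no change — [vavovaf]
  4 Final Vowel Deletion: no change — [vavovaf]
/zebehle/:
  1 Spirantization: [zebehle] → [zevehle]
  2 Word-Final Devoicing: no change — [zevehle]
  3 t-Assibilation: no change — [zevehle]
  4 Final Vowel Deletion: [zevehle] → [zevehl]
/magyuvoti/:
  1 Spirantization: no change — [magyuvoti]
  2 Word-Final Devoicing: no change — [magyuvoti]
  3 t-Assibilation: [magyuvoti] → [magyuvosi]
  4 Final Vowel Deletion: no change — [magyuvosi]

[vavovaf], [zevehl], [magyuvosi]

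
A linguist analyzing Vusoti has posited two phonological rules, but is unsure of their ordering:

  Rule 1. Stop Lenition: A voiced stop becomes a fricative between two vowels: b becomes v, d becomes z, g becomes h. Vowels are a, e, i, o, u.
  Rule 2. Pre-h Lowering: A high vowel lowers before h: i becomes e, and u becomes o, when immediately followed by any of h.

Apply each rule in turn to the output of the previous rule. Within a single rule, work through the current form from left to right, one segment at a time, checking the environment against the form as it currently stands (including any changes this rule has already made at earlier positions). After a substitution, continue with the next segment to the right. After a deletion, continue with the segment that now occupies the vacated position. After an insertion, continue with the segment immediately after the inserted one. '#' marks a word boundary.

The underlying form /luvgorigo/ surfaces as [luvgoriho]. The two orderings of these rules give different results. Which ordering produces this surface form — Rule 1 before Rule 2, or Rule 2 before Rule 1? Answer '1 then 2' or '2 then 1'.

2 then 1

Order 1 then 2:
  1 Stop Lenition: [luvgorigo] → [luvgoriho]
  2 Pre-h Lowering: [luvgoriho] → [luvgoreho]
  result: [luvgoreho]
Order 2 then 1:
  2 Pre-h Lowering: no change — [luvgorigo]
  1 Stop Lenition: [luvgorigo] → [luvgoriho]
  result: [luvgoriho]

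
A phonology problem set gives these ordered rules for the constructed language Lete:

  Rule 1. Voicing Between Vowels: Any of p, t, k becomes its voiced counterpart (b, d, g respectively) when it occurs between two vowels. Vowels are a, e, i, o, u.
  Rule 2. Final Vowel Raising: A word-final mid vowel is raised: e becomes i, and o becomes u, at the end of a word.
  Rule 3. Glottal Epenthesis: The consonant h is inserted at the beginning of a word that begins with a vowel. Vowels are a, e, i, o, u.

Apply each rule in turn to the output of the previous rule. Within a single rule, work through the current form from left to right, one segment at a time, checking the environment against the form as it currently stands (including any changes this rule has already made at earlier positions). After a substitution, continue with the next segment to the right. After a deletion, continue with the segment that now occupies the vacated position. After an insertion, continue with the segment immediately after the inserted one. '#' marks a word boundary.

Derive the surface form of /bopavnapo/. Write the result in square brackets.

[bobavnabu]

Rule 1 Voicing Between Vowels: [bopavnapo] → [bobavnabo]
Rule 2 Final Vowel Raising: [bobavnabo] → [bobavnabu]
Rule 3 Glottal Epenthesis: no change — [bobavnabu]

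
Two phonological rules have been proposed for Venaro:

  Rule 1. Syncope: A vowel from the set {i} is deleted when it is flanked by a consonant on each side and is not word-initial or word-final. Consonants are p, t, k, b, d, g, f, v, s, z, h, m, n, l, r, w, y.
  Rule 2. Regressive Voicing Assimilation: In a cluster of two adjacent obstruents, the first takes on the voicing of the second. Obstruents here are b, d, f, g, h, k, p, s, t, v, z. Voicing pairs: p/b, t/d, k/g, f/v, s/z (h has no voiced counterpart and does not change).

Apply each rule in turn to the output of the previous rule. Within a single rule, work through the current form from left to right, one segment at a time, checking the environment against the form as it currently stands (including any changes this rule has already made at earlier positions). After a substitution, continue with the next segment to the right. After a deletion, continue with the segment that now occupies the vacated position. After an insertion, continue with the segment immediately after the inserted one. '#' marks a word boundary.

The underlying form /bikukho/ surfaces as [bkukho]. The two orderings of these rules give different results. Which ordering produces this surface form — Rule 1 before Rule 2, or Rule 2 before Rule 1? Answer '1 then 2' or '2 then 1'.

Order 1 then 2:
  1 Syncope: [bikukho] → [bkukho]
  2 Regressive Voicing Assimilation: [bkukho] → [pkukho]
  result: [pkukho]
Order 2 then 1:
  2 Regressive Voicing Assimilation: no change — [bikukho]
  1 Syncope: [bikukho] → [bkukho]
  result: [bkukho]

2 then 1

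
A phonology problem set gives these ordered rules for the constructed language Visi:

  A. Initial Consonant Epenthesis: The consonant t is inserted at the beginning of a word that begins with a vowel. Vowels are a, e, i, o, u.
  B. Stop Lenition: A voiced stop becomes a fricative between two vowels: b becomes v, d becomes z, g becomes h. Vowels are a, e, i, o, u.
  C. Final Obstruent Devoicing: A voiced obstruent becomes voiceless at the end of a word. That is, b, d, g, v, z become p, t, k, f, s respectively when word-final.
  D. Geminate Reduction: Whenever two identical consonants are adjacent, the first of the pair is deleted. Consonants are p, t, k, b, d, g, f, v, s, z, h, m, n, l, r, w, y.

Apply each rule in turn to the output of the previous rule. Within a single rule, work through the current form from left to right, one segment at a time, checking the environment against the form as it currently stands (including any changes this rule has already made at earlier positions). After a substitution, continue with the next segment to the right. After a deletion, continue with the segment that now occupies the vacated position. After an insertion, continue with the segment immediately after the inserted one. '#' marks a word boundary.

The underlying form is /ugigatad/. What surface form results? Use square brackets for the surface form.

A Initial Consonant Epenthesis: [ugigatad] → [tugigatad]
B Stop Lenition: [tugigatad] → [tuhihatad]
C Final Obstruent Devoicing: [tuhihatad] → [tuhihatat]
D Geminate Reduction: no change — [tuhihatat]

[tuhihatat]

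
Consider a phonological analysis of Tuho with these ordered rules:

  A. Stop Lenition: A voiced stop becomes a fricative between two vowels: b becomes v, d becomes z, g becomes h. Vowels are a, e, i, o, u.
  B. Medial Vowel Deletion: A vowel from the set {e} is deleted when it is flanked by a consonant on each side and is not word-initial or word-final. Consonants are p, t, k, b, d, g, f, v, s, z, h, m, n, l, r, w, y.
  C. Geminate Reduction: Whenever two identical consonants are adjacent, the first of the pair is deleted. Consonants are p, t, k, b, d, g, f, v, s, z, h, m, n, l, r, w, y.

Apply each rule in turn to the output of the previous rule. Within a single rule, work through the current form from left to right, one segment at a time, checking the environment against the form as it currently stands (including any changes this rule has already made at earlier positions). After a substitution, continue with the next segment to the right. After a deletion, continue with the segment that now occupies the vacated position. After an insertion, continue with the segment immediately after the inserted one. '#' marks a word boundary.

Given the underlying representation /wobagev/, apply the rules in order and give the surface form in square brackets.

[wovahv]

A Stop Lenition: [wobagev] → [wovahev]
B Medial Vowel Deletion: [wovahev] → [wovahv]
C Geminate Reduction: no change — [wovahv]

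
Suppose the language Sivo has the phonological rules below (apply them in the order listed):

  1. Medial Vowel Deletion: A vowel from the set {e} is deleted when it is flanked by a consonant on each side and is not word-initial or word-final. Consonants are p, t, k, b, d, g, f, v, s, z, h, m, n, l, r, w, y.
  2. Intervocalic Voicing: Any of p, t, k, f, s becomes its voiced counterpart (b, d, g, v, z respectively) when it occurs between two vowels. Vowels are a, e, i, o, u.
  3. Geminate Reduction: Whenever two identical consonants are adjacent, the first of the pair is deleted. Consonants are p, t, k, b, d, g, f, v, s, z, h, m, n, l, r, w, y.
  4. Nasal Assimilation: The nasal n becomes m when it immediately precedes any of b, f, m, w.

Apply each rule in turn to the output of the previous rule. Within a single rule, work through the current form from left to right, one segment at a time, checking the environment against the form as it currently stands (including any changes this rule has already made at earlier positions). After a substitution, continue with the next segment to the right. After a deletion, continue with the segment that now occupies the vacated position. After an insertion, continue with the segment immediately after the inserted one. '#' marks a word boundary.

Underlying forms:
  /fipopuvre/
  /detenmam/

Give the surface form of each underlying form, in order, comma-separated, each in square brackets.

[fibobuvre], [dtmmam]

/fipopuvre/:
  1 Medial Vowel Deletion: no change — [fipopuvre]
  2 Intervocalic Voicing: [fipopuvre] → [fibobuvre]
  3 Geminate Reduction: no change — [fibobuvre]
  4 Nasal Assimilation: no change — [fibobuvre]
/detenmam/:
  1 Medial Vowel Deletion: [detenmam] → [dtnmam]
  2 Intervocalic Voicing: no change — [dtnmam]
  3 Geminate Reduction: no change — [dtnmam]
  4 Nasal Assimilation: [dtnmam] → [dtmmam]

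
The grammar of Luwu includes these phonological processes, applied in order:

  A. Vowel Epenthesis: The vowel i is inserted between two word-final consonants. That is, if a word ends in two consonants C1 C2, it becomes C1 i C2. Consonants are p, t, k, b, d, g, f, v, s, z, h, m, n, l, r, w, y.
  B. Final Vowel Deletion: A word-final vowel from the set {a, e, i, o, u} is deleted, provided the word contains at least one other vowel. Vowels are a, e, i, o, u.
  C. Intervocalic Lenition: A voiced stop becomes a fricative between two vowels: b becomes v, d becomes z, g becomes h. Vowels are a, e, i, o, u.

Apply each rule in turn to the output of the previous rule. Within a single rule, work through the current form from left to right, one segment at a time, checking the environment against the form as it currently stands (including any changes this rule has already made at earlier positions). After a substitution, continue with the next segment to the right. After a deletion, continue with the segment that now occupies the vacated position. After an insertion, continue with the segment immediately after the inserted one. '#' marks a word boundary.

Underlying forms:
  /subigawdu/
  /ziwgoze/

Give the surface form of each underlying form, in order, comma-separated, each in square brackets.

/subigawdu/:
  A Vowel Epenthesis: no change — [subigawdu]
  B Final Vowel Deletion: [subigawdu] → [subigawd]
  C Intervocalic Lenition: [subigawd] → [suvihawd]
/ziwgoze/:
  A Vowel Epenthesis: no change — [ziwgoze]
  B Final Vowel Deletion: [ziwgoze] → [ziwgoz]
  C Intervocalic Lenition: no change — [ziwgoz]

[suvihawd], [ziwgoz]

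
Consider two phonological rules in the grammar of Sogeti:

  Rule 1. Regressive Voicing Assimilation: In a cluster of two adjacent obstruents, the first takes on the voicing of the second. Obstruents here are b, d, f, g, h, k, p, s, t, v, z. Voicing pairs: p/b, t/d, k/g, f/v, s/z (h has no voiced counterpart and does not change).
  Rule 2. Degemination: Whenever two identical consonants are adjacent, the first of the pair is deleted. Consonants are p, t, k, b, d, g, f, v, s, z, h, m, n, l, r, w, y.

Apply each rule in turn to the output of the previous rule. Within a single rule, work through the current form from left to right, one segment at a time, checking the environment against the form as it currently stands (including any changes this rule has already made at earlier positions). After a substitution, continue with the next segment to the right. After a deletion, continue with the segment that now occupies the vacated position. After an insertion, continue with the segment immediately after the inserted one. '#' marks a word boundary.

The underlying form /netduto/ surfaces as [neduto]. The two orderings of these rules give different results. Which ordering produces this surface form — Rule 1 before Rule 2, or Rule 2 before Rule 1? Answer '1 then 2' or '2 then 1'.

Order 1 then 2:
  1 Regressive Voicing Assimilation: [netduto] → [nedduto]
  2 Degemination: [nedduto] → [neduto]
  result: [neduto]
Order 2 then 1:
  2 Degemination: no change — [netduto]
  1 Regressive Voicing Assimilation: [netduto] → [nedduto]
  result: [nedduto]

1 then 2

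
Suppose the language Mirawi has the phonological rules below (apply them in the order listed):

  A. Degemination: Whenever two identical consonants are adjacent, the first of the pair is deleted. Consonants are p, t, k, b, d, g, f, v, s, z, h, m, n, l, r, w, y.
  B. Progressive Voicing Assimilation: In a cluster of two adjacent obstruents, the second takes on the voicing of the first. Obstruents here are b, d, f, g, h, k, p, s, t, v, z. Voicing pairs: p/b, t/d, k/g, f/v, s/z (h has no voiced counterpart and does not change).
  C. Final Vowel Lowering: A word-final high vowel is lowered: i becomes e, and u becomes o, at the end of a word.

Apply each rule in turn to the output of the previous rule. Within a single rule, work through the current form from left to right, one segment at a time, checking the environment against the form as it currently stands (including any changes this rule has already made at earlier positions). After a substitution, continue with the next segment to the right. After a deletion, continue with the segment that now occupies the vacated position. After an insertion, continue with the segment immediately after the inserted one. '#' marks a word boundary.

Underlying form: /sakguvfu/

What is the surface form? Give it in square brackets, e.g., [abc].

A Degemination: no change — [sakguvfu]
B Progressive Voicing Assimilation: [sakguvfu] → [sakkuvvu]
C Final Vowel Lowering: [sakkuvvu] → [sakkuvvo]

[sakkuvvo]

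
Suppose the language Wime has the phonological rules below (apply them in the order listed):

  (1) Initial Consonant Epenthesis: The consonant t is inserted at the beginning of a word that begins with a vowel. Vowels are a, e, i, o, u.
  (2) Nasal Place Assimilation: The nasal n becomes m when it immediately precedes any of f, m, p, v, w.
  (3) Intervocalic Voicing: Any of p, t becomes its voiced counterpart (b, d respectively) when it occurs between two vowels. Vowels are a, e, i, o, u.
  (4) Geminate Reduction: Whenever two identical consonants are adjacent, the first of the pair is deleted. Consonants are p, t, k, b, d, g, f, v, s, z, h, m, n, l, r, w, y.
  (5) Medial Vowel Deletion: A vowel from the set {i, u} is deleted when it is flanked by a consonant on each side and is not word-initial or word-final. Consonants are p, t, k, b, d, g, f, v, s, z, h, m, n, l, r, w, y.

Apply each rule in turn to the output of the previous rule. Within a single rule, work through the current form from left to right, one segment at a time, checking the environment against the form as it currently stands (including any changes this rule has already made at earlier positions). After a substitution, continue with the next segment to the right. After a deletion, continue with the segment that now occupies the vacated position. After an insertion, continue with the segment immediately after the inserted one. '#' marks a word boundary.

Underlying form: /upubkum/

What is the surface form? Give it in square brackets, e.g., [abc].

(1) Initial Consonant Epenthesis: [upubkum] → [tupubkum]
(2) Nasal Place Assimilation: no change — [tupubkum]
(3) Intervocalic Voicing: [tupubkum] → [tububkum]
(4) Geminate Reduction: no change — [tububkum]
(5) Medial Vowel Deletion: [tububkum] → [tbbkm]

[tbbkm]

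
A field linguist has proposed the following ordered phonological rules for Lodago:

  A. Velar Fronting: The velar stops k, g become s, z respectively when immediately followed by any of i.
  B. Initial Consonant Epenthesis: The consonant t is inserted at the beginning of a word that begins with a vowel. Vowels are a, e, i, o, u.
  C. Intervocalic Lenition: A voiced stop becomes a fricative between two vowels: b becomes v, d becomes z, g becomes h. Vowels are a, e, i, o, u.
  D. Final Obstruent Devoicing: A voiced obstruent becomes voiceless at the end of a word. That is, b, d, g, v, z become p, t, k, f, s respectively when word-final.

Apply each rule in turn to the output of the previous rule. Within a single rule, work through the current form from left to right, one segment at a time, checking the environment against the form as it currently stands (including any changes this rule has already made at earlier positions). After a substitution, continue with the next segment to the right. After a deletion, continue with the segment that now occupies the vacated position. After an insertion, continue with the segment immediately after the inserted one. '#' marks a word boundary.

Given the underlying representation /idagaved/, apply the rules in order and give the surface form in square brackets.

[tizahavet]

A Velar Fronting: no change — [idagaved]
B Initial Consonant Epenthesis: [idagaved] → [tidagaved]
C Intervocalic Lenition: [tidagaved] → [tizahaved]
D Final Obstruent Devoicing: [tizahaved] → [tizahavet]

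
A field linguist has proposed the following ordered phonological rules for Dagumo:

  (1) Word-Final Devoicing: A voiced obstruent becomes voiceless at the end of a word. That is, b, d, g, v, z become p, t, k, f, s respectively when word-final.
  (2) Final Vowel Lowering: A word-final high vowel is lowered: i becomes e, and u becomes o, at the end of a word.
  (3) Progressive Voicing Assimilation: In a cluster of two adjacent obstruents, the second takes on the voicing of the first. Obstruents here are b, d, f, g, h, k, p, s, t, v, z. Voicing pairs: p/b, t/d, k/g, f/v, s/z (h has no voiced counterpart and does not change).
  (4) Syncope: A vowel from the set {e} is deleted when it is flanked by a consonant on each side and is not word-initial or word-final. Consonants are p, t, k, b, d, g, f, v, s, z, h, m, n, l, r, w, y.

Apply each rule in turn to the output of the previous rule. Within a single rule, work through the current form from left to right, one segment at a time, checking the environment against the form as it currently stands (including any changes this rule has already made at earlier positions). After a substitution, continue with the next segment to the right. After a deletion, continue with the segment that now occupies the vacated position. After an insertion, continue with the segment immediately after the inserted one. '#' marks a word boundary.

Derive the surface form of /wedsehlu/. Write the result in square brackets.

(1) Word-Final Devoicing: no change — [wedsehlu]
(2) Final Vowel Lowering: [wedsehlu] → [wedsehlo]
(3) Progressive Voicing Assimilation: [wedsehlo] → [wedzehlo]
(4) Syncope: [wedzehlo] → [wdzhlo]

[wdzhlo]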